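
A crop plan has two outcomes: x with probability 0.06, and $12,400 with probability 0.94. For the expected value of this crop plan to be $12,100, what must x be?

x = $7,400

0.06·x + 0.94·12400 = 12100
0.06·x = 12100 − 11656 = 444
x = 444 / 0.06 = 7400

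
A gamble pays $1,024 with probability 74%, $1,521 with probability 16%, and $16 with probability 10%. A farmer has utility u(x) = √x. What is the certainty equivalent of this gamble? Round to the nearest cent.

$919.30

E[u] = 0.74·√1024 + 0.16·√1521 + 0.1·√16 = 0.74·32 + 0.16·39 + 0.1·4 = 30.32
CE = (30.32)² = 919.3024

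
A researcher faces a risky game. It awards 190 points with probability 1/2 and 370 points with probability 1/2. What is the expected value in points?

280 points

EV = 1/2 × 190 + 1/2 × 370 = 95 + 185 = 280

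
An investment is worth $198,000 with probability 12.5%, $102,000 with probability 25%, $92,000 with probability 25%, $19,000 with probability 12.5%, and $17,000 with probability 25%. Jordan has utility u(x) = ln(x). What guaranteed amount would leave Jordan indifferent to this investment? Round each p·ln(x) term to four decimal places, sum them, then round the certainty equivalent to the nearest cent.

$55,926.86

E[u] = 0.125·ln(198000) + 0.25·ln(102000) + 0.25·ln(92000) + 0.125·ln(19000) + 0.25·ln(17000) = 1.5245 + 2.8832 + 2.8574 + 1.2315 + 2.4352 = 10.9318
CE = e^10.9318 ≈ 55926.86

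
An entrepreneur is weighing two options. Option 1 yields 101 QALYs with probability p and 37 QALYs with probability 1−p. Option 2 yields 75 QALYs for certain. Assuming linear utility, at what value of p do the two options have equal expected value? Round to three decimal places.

p·101 + (1−p)·37 = 75
64p + 37 = 75
p = (75 − 37) / 64

p = 0.594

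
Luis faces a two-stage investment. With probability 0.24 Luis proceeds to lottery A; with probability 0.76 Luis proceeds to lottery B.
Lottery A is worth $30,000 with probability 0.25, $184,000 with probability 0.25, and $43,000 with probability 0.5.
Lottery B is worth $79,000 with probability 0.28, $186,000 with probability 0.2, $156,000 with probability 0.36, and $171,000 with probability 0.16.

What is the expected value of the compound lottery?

$126,558.40

EV(A) = 0.25 × 30000 + 0.25 × 184000 + 0.5 × 43000 = 7500 + 46000 + 21500 = 75000
EV(B) = 0.28 × 79000 + 0.2 × 186000 + 0.36 × 156000 + 0.16 × 171000 = 22120 + 37200 + 56160 + 27360 = 142840
Overall = 0.24 × 75000 + 0.76 × 142840 = 18000 + 108558.4 = 126558.4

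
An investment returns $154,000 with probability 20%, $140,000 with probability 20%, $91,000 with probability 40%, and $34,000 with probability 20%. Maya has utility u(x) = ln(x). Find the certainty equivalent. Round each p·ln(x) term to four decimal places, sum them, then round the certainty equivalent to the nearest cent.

$90,490.49

E[u] = 0.2·ln(154000) + 0.2·ln(140000) + 0.4·ln(91000) + 0.2·ln(34000) = 2.3889 + 2.3699 + 4.5674 + 2.0868 = 11.4130
CE = e^11.4130 ≈ 90490.49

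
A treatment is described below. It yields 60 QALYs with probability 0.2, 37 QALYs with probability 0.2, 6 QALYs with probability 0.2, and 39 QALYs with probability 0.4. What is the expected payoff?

EV = 0.2 × 60 + 0.2 × 37 + 0.2 × 6 + 0.4 × 39 = 12 + 7.4 + 1.2 + 15.6 = 36.2

36.2 QALYs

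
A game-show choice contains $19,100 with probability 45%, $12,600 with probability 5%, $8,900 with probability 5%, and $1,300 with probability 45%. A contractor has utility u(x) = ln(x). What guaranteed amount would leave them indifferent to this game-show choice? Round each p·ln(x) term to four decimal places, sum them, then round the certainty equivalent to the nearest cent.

E[u] = 0.45·ln(19100) + 0.05·ln(12600) + 0.05·ln(8900) + 0.45·ln(1300) = 4.4358 + 0.4721 + 0.4547 + 3.2266 = 8.5892
CE = e^8.5892 ≈ 5373.31

$5,373.31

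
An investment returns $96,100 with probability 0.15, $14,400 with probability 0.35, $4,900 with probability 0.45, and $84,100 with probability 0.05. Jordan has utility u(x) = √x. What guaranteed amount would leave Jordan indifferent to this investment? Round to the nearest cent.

E[u] = 0.15·√96100 + 0.35·√14400 + 0.45·√4900 + 0.05·√84100 = 0.15·310 + 0.35·120 + 0.45·70 + 0.05·290 = 134.5
CE = (134.5)² = 18090.25

$18,090.25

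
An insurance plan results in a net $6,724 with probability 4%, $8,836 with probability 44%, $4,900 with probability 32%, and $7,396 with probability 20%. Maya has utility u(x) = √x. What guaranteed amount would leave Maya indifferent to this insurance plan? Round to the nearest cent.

E[u] = 0.04·√6724 + 0.44·√8836 + 0.32·√4900 + 0.2·√7396 = 0.04·82 + 0.44·94 + 0.32·70 + 0.2·86 = 84.24
CE = (84.24)² = 7096.3776

$7,096.38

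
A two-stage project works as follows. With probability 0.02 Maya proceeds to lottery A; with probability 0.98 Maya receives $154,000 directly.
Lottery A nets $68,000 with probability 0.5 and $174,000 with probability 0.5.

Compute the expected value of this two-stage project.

$153,340

EV(A) = 0.5 × 68000 + 0.5 × 174000 = 34000 + 87000 = 121000
Branch B: 154000 (certain)
Overall = 0.02 × 121000 + 0.98 × 154000 = 2420 + 150920 = 153340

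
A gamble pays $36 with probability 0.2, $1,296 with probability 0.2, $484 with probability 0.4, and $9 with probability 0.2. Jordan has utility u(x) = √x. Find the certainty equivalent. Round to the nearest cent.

$316.84

E[u] = 0.2·√36 + 0.2·√1296 + 0.4·√484 + 0.2·√9 = 0.2·6 + 0.2·36 + 0.4·22 + 0.2·3 = 17.8
CE = (17.8)² = 316.84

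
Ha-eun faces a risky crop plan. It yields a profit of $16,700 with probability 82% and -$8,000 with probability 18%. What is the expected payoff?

$12,254

EV = 0.82 × 16700 + 0.18 × (-8000) = 13694 − 1440 = 12254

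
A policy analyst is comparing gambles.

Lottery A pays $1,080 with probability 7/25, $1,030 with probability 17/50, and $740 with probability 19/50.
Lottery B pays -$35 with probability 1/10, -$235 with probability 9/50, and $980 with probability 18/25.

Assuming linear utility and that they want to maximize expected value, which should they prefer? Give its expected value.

Lottery A = 7/25 × 1080 + 17/50 × 1030 + 19/50 × 740 = 302.4 + 350.2 + 281.2 = 933.8
Lottery B = 1/10 × (-35) + 9/50 × (-235) + 18/25 × 980 = -3.5 − 42.3 + 705.6 = 659.8

Lottery A ($933.80)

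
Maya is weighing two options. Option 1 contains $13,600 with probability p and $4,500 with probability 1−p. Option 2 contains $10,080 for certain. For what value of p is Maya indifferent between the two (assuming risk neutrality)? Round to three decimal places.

p·13600 + (1−p)·4500 = 10080
9100p + 4500 = 10080
p = (10080 − 4500) / 9100

p = 0.613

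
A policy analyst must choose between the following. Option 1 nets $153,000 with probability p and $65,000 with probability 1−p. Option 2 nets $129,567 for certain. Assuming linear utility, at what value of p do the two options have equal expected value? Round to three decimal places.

p = 0.734

p·153000 + (1−p)·65000 = 129567
88000p + 65000 = 129567
p = (129567 − 65000) / 88000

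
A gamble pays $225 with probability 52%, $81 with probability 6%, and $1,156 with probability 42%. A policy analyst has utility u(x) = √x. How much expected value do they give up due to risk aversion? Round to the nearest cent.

$95.72

E[u] = 0.52·√225 + 0.06·√81 + 0.42·√1156 = 0.52·15 + 0.06·9 + 0.42·34 = 22.62
CE = (22.62)² = 511.6644
Risk premium = EV − CE = 607.38 − 511.6644 = 95.7156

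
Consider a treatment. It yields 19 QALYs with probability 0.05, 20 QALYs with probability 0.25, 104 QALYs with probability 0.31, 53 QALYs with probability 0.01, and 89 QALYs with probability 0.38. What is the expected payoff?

EV = 0.05 × 19 + 0.25 × 20 + 0.31 × 104 + 0.01 × 53 + 0.38 × 89 = 0.95 + 5 + 32.24 + 0.53 + 33.82 = 72.54

72.54 QALYs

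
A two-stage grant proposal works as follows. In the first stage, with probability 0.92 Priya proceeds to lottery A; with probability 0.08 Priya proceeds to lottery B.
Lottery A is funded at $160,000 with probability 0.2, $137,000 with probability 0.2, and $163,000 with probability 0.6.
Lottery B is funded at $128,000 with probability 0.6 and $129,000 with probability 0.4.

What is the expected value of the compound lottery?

EV(A) = 0.2 × 160000 + 0.2 × 137000 + 0.6 × 163000 = 32000 + 27400 + 97800 = 157200
EV(B) = 0.6 × 128000 + 0.4 × 129000 = 76800 + 51600 = 128400
Overall = 0.92 × 157200 + 0.08 × 128400 = 144624 + 10272 = 154896

$154,896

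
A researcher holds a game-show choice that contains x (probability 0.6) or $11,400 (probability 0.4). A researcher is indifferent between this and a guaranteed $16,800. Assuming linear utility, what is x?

x = $20,400

0.6·x + 0.4·11400 = 16800
0.6·x = 16800 − 4560 = 12240
x = 12240 / 0.6 = 20400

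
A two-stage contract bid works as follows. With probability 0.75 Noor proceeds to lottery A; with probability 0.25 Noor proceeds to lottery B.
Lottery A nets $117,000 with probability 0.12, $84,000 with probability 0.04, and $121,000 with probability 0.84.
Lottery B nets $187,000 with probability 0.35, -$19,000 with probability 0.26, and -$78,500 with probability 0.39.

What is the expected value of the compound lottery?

EV(A) = 0.12 × 117000 + 0.04 × 84000 + 0.84 × 121000 = 14040 + 3360 + 101640 = 119040
EV(B) = 0.35 × 187000 + 0.26 × (-19000) + 0.39 × (-78500) = 65450 − 4940 − 30615 = 29895
Overall = 0.75 × 119040 + 0.25 × 29895 = 89280 + 7473.75 = 96753.75

$96,753.75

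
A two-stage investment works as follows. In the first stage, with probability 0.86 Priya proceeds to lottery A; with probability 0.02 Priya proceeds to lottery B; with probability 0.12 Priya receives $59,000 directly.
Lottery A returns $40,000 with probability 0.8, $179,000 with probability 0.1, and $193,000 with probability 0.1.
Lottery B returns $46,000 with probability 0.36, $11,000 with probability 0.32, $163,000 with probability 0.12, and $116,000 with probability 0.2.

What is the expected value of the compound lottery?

EV(A) = 0.8 × 40000 + 0.1 × 179000 + 0.1 × 193000 = 32000 + 17900 + 19300 = 69200
EV(B) = 0.36 × 46000 + 0.32 × 11000 + 0.12 × 163000 + 0.2 × 116000 = 16560 + 3520 + 19560 + 23200 = 62840
Branch C: 59000 (certain)
Overall = 0.86 × 69200 + 0.02 × 62840 + 0.12 × 59000 = 59512 + 1256.8 + 7080 = 67848.8

$67,848.80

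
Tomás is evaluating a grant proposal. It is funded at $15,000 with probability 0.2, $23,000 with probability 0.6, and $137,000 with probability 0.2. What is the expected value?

$44,200

EV = 0.2 × 15000 + 0.6 × 23000 + 0.2 × 137000 = 3000 + 13800 + 27400 = 44200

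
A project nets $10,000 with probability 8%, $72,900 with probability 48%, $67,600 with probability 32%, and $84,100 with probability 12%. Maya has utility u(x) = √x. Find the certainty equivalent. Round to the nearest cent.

E[u] = 0.08·√10000 + 0.48·√72900 + 0.32·√67600 + 0.12·√84100 = 0.08·100 + 0.48·270 + 0.32·260 + 0.12·290 = 255.6
CE = (255.6)² = 65331.36

$65,331.36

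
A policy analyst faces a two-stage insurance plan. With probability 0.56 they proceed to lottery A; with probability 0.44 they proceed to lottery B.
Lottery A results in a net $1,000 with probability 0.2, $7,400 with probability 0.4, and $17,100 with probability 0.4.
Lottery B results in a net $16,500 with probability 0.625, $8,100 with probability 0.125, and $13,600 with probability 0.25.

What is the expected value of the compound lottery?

EV(A) = 0.2 × 1000 + 0.4 × 7400 + 0.4 × 17100 = 200 + 2960 + 6840 = 10000
EV(B) = 0.625 × 16500 + 0.125 × 8100 + 0.25 × 13600 = 10312.5 + 1012.5 + 3400 = 14725
Overall = 0.56 × 10000 + 0.44 × 14725 = 5600 + 6479 = 12079

$12,079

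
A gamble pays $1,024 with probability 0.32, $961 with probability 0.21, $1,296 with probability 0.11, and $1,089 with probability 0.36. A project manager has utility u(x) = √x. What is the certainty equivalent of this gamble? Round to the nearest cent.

$1,062.11

E[u] = 0.32·√1024 + 0.21·√961 + 0.11·√1296 + 0.36·√1089 = 0.32·32 + 0.21·31 + 0.11·36 + 0.36·33 = 32.59
CE = (32.59)² = 1062.1081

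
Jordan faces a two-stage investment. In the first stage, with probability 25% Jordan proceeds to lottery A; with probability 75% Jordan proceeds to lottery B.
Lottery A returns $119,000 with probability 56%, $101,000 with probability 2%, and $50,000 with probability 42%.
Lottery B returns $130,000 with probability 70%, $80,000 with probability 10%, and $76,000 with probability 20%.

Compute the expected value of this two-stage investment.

EV(A) = 0.56 × 119000 + 0.02 × 101000 + 0.42 × 50000 = 66640 + 2020 + 21000 = 89660
EV(B) = 0.7 × 130000 + 0.1 × 80000 + 0.2 × 76000 = 91000 + 8000 + 15200 = 114200
Overall = 0.25 × 89660 + 0.75 × 114200 = 22415 + 85650 = 108065

$108,065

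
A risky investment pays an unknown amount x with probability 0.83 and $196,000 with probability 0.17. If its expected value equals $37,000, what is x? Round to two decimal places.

0.83·x + 0.17·196000 = 37000
0.83·x = 37000 − 33320 = 3680
x = 3680 / 0.83 = 4433.7349

x = $4,433.73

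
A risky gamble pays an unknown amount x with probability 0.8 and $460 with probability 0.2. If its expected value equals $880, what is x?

0.8·x + 0.2·460 = 880
0.8·x = 880 − 92 = 788
x = 788 / 0.8 = 985

x = $985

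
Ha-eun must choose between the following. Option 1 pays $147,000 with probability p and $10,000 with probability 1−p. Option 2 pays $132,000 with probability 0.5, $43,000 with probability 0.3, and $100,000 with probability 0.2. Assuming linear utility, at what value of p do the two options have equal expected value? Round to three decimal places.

EV(Option 2) = 0.5 × 132000 + 0.3 × 43000 + 0.2 × 100000 = 66000 + 12900 + 20000 = 98900
p·147000 + (1−p)·10000 = 98900
137000p + 10000 = 98900
p = (98900 − 10000) / 137000

p = 0.649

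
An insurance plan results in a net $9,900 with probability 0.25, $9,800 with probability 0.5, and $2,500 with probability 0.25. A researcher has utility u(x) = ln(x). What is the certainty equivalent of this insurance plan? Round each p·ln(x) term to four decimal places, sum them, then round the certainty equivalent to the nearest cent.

$6,982.76

E[u] = 0.25·ln(9900) + 0.5·ln(9800) + 0.25·ln(2500) = 2.3001 + 4.5951 + 1.9560 = 8.8512
CE = e^8.8512 ≈ 6982.76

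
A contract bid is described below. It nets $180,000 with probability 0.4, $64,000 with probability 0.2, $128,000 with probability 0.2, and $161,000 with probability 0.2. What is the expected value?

EV = 0.4 × 180000 + 0.2 × 64000 + 0.2 × 128000 + 0.2 × 161000 = 72000 + 12800 + 25600 + 32200 = 142600

$142,600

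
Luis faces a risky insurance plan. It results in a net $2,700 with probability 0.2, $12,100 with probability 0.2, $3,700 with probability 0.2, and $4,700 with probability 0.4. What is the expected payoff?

$5,580

EV = 0.2 × 2700 + 0.2 × 12100 + 0.2 × 3700 + 0.4 × 4700 = 540 + 2420 + 740 + 1880 = 5580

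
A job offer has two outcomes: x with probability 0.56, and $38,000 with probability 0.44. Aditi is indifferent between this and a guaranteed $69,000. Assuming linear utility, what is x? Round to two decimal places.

0.56·x + 0.44·38000 = 69000
0.56·x = 69000 − 16720 = 52280
x = 52280 / 0.56 = 93357.1429

x = $93,357.14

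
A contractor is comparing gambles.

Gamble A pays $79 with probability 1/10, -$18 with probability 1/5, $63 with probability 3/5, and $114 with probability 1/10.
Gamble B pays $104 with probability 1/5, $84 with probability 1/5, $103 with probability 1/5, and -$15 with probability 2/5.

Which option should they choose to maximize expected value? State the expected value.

Gamble A ($53.50)

Gamble A = 1/10 × 79 + 1/5 × (-18) + 3/5 × 63 + 1/10 × 114 = 7.9 − 3.6 + 37.8 + 11.4 = 53.5
Gamble B = 1/5 × 104 + 1/5 × 84 + 1/5 × 103 + 2/5 × (-15) = 20.8 + 16.8 + 20.6 − 6 = 52.2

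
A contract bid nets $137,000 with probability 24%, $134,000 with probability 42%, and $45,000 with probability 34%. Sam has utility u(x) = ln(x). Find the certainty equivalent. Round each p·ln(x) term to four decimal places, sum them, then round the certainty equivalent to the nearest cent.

E[u] = 0.24·ln(137000) + 0.42·ln(134000) + 0.34·ln(45000) = 2.8387 + 4.9583 + 3.6429 = 11.4399
CE = e^11.4399 ≈ 92957.72

$92,957.72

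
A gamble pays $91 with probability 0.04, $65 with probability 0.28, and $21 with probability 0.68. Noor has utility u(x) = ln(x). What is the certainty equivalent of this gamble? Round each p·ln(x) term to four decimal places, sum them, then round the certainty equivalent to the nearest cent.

E[u] = 0.04·ln(91) + 0.28·ln(65) + 0.68·ln(21) = 0.1804 + 1.1688 + 2.0703 = 3.4195
CE = e^3.4195 ≈ 30.55

$30.55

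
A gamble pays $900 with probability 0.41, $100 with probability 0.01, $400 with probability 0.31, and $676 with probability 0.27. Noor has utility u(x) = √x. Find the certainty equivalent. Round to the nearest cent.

$656.38

E[u] = 0.41·√900 + 0.01·√100 + 0.31·√400 + 0.27·√676 = 0.41·30 + 0.01·10 + 0.31·20 + 0.27·26 = 25.62
CE = (25.62)² = 656.3844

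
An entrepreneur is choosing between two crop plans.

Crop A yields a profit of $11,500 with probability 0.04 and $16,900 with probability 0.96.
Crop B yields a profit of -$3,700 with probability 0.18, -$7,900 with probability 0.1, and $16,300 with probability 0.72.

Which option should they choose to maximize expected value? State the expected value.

Crop A = 0.04 × 11500 + 0.96 × 16900 = 460 + 16224 = 16684
Crop B = 0.18 × (-3700) + 0.1 × (-7900) + 0.72 × 16300 = -666 − 790 + 11736 = 10280

Crop A ($16,684)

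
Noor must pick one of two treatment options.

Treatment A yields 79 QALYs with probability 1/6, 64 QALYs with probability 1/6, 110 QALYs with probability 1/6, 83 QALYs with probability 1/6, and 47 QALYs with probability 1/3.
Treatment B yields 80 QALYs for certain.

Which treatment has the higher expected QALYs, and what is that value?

Treatment A = 1/6 × 79 + 1/6 × 64 + 1/6 × 110 + 1/6 × 83 + 1/3 × 47 = 13.1667 + 10.6667 + 18.3333 + 13.8333 + 15.6667 = 71.6667
Treatment B: 80 (certain)

Treatment B (80 QALYs)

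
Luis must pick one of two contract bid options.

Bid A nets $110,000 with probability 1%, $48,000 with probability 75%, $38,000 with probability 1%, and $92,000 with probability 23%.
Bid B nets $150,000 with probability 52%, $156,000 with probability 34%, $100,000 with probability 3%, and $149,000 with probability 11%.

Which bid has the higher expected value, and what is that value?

Bid B ($150,430)

Bid A = 0.01 × 110000 + 0.75 × 48000 + 0.01 × 38000 + 0.23 × 92000 = 1100 + 36000 + 380 + 21160 = 58640
Bid B = 0.52 × 150000 + 0.34 × 156000 + 0.03 × 100000 + 0.11 × 149000 = 78000 + 53040 + 3000 + 16390 = 150430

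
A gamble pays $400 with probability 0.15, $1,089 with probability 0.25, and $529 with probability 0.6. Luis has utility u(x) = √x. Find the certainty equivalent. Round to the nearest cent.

E[u] = 0.15·√400 + 0.25·√1089 + 0.6·√529 = 0.15·20 + 0.25·33 + 0.6·23 = 25.05
CE = (25.05)² = 627.5025

$627.50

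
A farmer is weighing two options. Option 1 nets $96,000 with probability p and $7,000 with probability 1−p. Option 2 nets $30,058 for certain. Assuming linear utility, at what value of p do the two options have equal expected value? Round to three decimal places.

p = 0.259

p·96000 + (1−p)·7000 = 30058
89000p + 7000 = 30058
p = (30058 − 7000) / 89000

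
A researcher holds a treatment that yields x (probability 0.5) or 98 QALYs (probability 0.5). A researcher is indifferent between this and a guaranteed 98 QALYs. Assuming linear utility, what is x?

0.5·x + 0.5·98 = 98
0.5·x = 98 − 49 = 49
x = 49 / 0.5 = 98

x = 98 QALYs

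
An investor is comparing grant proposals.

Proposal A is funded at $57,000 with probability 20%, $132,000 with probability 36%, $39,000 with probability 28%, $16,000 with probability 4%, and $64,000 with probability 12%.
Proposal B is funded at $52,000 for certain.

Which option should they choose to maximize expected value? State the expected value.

Proposal A ($78,160)

Proposal A = 0.2 × 57000 + 0.36 × 132000 + 0.28 × 39000 + 0.04 × 16000 + 0.12 × 64000 = 11400 + 47520 + 10920 + 640 + 7680 = 78160
Proposal B: 52000 (certain)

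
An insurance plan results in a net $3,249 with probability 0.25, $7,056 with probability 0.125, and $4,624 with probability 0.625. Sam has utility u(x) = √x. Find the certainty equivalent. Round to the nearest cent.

$4,522.56

E[u] = 0.25·√3249 + 0.125·√7056 + 0.625·√4624 = 0.25·57 + 0.125·84 + 0.625·68 = 67.25
CE = (67.25)² = 4522.5625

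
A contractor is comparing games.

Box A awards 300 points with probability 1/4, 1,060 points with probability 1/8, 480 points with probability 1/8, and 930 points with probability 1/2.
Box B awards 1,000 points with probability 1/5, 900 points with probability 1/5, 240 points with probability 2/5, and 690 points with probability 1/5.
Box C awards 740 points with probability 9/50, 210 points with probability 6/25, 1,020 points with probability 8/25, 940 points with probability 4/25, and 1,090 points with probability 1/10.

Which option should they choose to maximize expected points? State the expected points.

Box A = 1/4 × 300 + 1/8 × 1060 + 1/8 × 480 + 1/2 × 930 = 75 + 132.5 + 60 + 465 = 732.5
Box B = 1/5 × 1000 + 1/5 × 900 + 2/5 × 240 + 1/5 × 690 = 200 + 180 + 96 + 138 = 614
Box C = 9/50 × 740 + 6/25 × 210 + 8/25 × 1020 + 4/25 × 940 + 1/10 × 1090 = 133.2 + 50.4 + 326.4 + 150.4 + 109 = 769.4

Box C (769.4 points)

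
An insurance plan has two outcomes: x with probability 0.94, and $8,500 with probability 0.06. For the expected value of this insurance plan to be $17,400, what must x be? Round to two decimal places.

0.94·x + 0.06·8500 = 17400
0.94·x = 17400 − 510 = 16890
x = 16890 / 0.94 = 17968.0851

x = $17,968.09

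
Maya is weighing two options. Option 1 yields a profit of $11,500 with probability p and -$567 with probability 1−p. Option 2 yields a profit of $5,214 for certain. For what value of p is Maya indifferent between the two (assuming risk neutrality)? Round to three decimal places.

p = 0.479

p·11500 + (1−p)·(-567) = 5214
12067p − 567 = 5214
p = (5214 + 567) / 12067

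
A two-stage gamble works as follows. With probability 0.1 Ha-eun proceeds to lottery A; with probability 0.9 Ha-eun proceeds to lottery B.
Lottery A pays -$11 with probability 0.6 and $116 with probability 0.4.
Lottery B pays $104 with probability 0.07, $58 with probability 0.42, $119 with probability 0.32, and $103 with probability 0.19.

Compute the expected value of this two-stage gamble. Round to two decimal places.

EV(A) = 0.6 × (-11) + 0.4 × 116 = -6.6 + 46.4 = 39.8
EV(B) = 0.07 × 104 + 0.42 × 58 + 0.32 × 119 + 0.19 × 103 = 7.28 + 24.36 + 38.08 + 19.57 = 89.29
Overall = 0.1 × 39.8 + 0.9 × 89.29 = 3.98 + 80.361 = 84.341

$84.34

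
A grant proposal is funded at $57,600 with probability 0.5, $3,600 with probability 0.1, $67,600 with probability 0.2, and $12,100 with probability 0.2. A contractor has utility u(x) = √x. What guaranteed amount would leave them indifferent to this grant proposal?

$40,000

E[u] = 0.5·√57600 + 0.1·√3600 + 0.2·√67600 + 0.2·√12100 = 0.5·240 + 0.1·60 + 0.2·260 + 0.2·110 = 200
CE = (200)² = 40000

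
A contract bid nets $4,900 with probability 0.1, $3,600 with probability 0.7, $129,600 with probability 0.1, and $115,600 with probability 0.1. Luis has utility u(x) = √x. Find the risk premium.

E[u] = 0.1·√4900 + 0.7·√3600 + 0.1·√129600 + 0.1·√115600 = 0.1·70 + 0.7·60 + 0.1·360 + 0.1·340 = 119
CE = (119)² = 14161
Risk premium = EV − CE = 27530 − 14161 = 13369

$13,369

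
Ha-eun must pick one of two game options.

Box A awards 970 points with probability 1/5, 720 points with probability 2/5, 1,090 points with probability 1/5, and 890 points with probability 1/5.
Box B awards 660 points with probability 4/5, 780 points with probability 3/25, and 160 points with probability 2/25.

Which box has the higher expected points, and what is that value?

Box A = 1/5 × 970 + 2/5 × 720 + 1/5 × 1090 + 1/5 × 890 = 194 + 288 + 218 + 178 = 878
Box B = 4/5 × 660 + 3/25 × 780 + 2/25 × 160 = 528 + 93.6 + 12.8 = 634.4

Box A (878 points)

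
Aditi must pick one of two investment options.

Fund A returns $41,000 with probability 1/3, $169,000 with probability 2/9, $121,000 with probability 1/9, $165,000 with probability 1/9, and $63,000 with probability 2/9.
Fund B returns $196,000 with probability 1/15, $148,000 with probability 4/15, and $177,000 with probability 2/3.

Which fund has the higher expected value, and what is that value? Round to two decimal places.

Fund B ($170,533.33)

Fund A = 1/3 × 41000 + 2/9 × 169000 + 1/9 × 121000 + 1/9 × 165000 + 2/9 × 63000 = 13666.6667 + 37555.5556 + 13444.4444 + 18333.3333 + 14000 = 97000
Fund B = 1/15 × 196000 + 4/15 × 148000 + 2/3 × 177000 = 13066.6667 + 39466.6667 + 118000 = 170533.3333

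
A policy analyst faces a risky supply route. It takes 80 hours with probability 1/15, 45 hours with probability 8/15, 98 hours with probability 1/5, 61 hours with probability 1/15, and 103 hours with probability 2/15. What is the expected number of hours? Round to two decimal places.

66.73 hours

EV = 1/15 × 80 + 8/15 × 45 + 1/5 × 98 + 1/15 × 61 + 2/15 × 103 = 5.3333 + 24 + 19.6 + 4.0667 + 13.7333 = 66.7333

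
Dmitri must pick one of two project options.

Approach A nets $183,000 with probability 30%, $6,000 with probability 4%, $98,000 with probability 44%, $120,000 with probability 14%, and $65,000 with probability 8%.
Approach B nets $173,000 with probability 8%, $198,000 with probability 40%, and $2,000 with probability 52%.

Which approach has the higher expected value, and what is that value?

Approach A = 0.3 × 183000 + 0.04 × 6000 + 0.44 × 98000 + 0.14 × 120000 + 0.08 × 65000 = 54900 + 240 + 43120 + 16800 + 5200 = 120260
Approach B = 0.08 × 173000 + 0.4 × 198000 + 0.52 × 2000 = 13840 + 79200 + 1040 = 94080

Approach A ($120,260)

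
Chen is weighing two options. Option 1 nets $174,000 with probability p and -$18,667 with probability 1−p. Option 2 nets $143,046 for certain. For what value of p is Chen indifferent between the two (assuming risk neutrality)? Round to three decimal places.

p·174000 + (1−p)·(-18667) = 143046
192667p − 18667 = 143046
p = (143046 + 18667) / 192667

p = 0.839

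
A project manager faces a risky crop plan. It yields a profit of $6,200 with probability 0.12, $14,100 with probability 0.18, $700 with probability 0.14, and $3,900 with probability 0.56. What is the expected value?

EV = 0.12 × 6200 + 0.18 × 14100 + 0.14 × 700 + 0.56 × 3900 = 744 + 2538 + 98 + 2184 = 5564

$5,564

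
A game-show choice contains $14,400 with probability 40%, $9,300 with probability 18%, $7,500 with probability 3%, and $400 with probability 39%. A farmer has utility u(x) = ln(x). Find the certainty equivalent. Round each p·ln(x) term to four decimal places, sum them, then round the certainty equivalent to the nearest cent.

$3,226.65

E[u] = 0.4·ln(14400) + 0.18·ln(9300) + 0.03·ln(7500) + 0.39·ln(400) = 3.8300 + 1.6448 + 0.2677 + 2.3367 = 8.0792
CE = e^8.0792 ≈ 3226.65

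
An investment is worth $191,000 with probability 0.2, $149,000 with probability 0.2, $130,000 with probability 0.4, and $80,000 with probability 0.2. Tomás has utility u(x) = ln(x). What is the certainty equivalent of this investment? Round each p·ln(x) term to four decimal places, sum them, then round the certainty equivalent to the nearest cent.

E[u] = 0.2·ln(191000) + 0.2·ln(149000) + 0.4·ln(130000) + 0.2·ln(80000) = 2.4320 + 2.3823 + 4.7101 + 2.2580 = 11.7824
CE = e^11.7824 ≈ 130927.63

$130,927.63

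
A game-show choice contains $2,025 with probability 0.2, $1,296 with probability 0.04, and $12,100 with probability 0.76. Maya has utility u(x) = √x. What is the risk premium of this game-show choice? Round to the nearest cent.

$809.32

E[u] = 0.2·√2025 + 0.04·√1296 + 0.76·√12100 = 0.2·45 + 0.04·36 + 0.76·110 = 94.04
CE = (94.04)² = 8843.5216
Risk premium = EV − CE = 9652.84 − 8843.5216 = 809.3184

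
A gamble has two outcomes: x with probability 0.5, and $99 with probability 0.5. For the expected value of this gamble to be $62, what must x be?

0.5·x + 0.5·99 = 62
0.5·x = 62 − 49.5 = 12.5
x = 12.5 / 0.5 = 25

x = $25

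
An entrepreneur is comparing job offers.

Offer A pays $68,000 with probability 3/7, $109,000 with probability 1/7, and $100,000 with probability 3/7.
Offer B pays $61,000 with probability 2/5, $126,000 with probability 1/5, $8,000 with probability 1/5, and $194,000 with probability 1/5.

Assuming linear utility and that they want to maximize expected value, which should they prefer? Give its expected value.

Offer A = 3/7 × 68000 + 1/7 × 109000 + 3/7 × 100000 = 29142.8571 + 15571.4286 + 42857.1429 = 87571.4286
Offer B = 2/5 × 61000 + 1/5 × 126000 + 1/5 × 8000 + 1/5 × 194000 = 24400 + 25200 + 1600 + 38800 = 90000

Offer B ($90,000)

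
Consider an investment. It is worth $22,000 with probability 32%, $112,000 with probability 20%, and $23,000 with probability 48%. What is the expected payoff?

$40,480

EV = 0.32 × 22000 + 0.2 × 112000 + 0.48 × 23000 = 7040 + 22400 + 11040 = 40480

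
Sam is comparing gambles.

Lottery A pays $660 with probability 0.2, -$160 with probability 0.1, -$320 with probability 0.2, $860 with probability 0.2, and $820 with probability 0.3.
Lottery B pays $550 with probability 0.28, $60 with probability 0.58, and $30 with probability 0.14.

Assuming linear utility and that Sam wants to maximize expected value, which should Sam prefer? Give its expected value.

Lottery A = 0.2 × 660 + 0.1 × (-160) + 0.2 × (-320) + 0.2 × 860 + 0.3 × 820 = 132 − 16 − 64 + 172 + 246 = 470
Lottery B = 0.28 × 550 + 0.58 × 60 + 0.14 × 30 = 154 + 34.8 + 4.2 = 193

Lottery A ($470)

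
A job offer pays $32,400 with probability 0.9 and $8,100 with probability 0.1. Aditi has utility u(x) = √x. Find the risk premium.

E[u] = 0.9·√32400 + 0.1·√8100 = 0.9·180 + 0.1·90 = 171
CE = (171)² = 29241
Risk premium = EV − CE = 29970 − 29241 = 729

$729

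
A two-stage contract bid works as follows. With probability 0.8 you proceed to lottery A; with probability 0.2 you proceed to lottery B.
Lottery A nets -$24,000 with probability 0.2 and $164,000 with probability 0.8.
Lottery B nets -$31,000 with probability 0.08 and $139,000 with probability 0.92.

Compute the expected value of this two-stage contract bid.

EV(A) = 0.2 × (-24000) + 0.8 × 164000 = -4800 + 131200 = 126400
EV(B) = 0.08 × (-31000) + 0.92 × 139000 = -2480 + 127880 = 125400
Overall = 0.8 × 126400 + 0.2 × 125400 = 101120 + 25080 = 126200

$126,200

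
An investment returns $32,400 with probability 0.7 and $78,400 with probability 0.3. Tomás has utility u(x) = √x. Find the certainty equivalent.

E[u] = 0.7·√32400 + 0.3·√78400 = 0.7·180 + 0.3·280 = 210
CE = (210)² = 44100

$44,100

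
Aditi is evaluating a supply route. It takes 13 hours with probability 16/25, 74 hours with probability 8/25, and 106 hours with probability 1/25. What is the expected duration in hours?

EV = 16/25 × 13 + 8/25 × 74 + 1/25 × 106 = 8.32 + 23.68 + 4.24 = 36.24

36.24 hours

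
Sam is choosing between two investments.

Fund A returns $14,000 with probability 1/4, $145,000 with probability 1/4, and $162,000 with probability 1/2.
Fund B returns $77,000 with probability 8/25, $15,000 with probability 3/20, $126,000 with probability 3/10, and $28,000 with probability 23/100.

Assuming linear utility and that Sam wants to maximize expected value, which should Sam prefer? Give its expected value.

Fund A ($120,750)

Fund A = 1/4 × 14000 + 1/4 × 145000 + 1/2 × 162000 = 3500 + 36250 + 81000 = 120750
Fund B = 8/25 × 77000 + 3/20 × 15000 + 3/10 × 126000 + 23/100 × 28000 = 24640 + 2250 + 37800 + 6440 = 71130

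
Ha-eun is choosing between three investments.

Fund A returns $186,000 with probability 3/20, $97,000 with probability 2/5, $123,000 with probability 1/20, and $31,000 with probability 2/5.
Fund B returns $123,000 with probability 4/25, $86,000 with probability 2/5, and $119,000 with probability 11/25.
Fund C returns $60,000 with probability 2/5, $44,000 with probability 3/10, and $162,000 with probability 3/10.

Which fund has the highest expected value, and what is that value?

Fund B ($106,440)

Fund A = 3/20 × 186000 + 2/5 × 97000 + 1/20 × 123000 + 2/5 × 31000 = 27900 + 38800 + 6150 + 12400 = 85250
Fund B = 4/25 × 123000 + 2/5 × 86000 + 11/25 × 119000 = 19680 + 34400 + 52360 = 106440
Fund C = 2/5 × 60000 + 3/10 × 44000 + 3/10 × 162000 = 24000 + 13200 + 48600 = 85800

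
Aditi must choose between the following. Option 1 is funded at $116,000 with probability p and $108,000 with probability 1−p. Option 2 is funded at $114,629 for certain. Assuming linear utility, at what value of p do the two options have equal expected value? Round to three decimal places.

p·116000 + (1−p)·108000 = 114629
8000p + 108000 = 114629
p = (114629 − 108000) / 8000

p = 0.829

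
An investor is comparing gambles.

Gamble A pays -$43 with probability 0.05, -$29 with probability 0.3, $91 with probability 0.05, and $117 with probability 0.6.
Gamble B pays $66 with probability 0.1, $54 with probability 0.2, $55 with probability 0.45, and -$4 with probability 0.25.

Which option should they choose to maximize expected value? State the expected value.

Gamble A ($63.90)

Gamble A = 0.05 × (-43) + 0.3 × (-29) + 0.05 × 91 + 0.6 × 117 = -2.15 − 8.7 + 4.55 + 70.2 = 63.9
Gamble B = 0.1 × 66 + 0.2 × 54 + 0.45 × 55 + 0.25 × (-4) = 6.6 + 10.8 + 24.75 − 1 = 41.15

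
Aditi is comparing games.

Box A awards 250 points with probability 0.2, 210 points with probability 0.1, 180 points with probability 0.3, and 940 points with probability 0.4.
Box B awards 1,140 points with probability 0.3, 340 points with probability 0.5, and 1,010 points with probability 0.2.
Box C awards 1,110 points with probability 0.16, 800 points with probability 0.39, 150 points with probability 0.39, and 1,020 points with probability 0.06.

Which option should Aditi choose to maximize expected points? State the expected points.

Box A = 0.2 × 250 + 0.1 × 210 + 0.3 × 180 + 0.4 × 940 = 50 + 21 + 54 + 376 = 501
Box B = 0.3 × 1140 + 0.5 × 340 + 0.2 × 1010 = 342 + 170 + 202 = 714
Box C = 0.16 × 1110 + 0.39 × 800 + 0.39 × 150 + 0.06 × 1020 = 177.6 + 312 + 58.5 + 61.2 = 609.3

Box B (714 points)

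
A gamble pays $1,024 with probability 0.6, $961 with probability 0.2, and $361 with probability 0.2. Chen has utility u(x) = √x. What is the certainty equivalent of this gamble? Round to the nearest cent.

E[u] = 0.6·√1024 + 0.2·√961 + 0.2·√361 = 0.6·32 + 0.2·31 + 0.2·19 = 29.2
CE = (29.2)² = 852.64

$852.64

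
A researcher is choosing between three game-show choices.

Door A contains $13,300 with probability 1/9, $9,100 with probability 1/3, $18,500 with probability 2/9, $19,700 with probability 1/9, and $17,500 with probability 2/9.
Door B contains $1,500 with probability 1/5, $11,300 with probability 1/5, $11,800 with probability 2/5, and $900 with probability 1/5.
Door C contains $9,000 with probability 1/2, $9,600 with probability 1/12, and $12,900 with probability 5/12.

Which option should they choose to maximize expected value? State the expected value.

Door A = 1/9 × 13300 + 1/3 × 9100 + 2/9 × 18500 + 1/9 × 19700 + 2/9 × 17500 = 1477.7778 + 3033.3333 + 4111.1111 + 2188.8889 + 3888.8889 = 14700
Door B = 1/5 × 1500 + 1/5 × 11300 + 2/5 × 11800 + 1/5 × 900 = 300 + 2260 + 4720 + 180 = 7460
Door C = 1/2 × 9000 + 1/12 × 9600 + 5/12 × 12900 = 4500 + 800 + 5375 = 10675

Door A ($14,700)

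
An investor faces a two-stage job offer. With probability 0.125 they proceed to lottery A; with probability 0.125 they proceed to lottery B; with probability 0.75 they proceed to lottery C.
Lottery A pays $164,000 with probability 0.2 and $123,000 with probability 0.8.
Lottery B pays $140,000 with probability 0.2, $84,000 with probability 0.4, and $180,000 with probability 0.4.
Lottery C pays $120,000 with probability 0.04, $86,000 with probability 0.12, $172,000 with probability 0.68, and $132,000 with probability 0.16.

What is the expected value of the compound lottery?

$148,000

EV(A) = 0.2 × 164000 + 0.8 × 123000 = 32800 + 98400 = 131200
EV(B) = 0.2 × 140000 + 0.4 × 84000 + 0.4 × 180000 = 28000 + 33600 + 72000 = 133600
EV(C) = 0.04 × 120000 + 0.12 × 86000 + 0.68 × 172000 + 0.16 × 132000 = 4800 + 10320 + 116960 + 21120 = 153200
Overall = 0.125 × 131200 + 0.125 × 133600 + 0.75 × 153200 = 16400 + 16700 + 114900 = 148000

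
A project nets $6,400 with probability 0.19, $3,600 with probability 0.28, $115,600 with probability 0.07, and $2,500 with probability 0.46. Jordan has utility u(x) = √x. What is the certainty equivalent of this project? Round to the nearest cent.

E[u] = 0.19·√6400 + 0.28·√3600 + 0.07·√115600 + 0.46·√2500 = 0.19·80 + 0.28·60 + 0.07·340 + 0.46·50 = 78.8
CE = (78.8)² = 6209.44

$6,209.44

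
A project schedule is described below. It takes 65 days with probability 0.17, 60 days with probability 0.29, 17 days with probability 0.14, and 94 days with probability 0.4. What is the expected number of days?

EV = 0.17 × 65 + 0.29 × 60 + 0.14 × 17 + 0.4 × 94 = 11.05 + 17.4 + 2.38 + 37.6 = 68.43

68.43 days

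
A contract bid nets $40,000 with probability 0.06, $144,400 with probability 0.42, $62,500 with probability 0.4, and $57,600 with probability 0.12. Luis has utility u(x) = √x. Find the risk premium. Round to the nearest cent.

E[u] = 0.06·√40000 + 0.42·√144400 + 0.4·√62500 + 0.12·√57600 = 0.06·200 + 0.42·380 + 0.4·250 + 0.12·240 = 300.4
CE = (300.4)² = 90240.16
Risk premium = EV − CE = 94960 − 90240.16 = 4719.84

$4,719.84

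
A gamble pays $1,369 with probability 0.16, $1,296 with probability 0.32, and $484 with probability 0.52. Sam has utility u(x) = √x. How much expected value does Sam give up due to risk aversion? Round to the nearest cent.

$51.39

E[u] = 0.16·√1369 + 0.32·√1296 + 0.52·√484 = 0.16·37 + 0.32·36 + 0.52·22 = 28.88
CE = (28.88)² = 834.0544
Risk premium = EV − CE = 885.44 − 834.0544 = 51.3856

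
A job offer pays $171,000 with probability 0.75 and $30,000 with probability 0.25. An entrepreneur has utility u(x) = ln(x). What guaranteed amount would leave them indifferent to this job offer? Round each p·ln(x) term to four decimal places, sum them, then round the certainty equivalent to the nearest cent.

$110,669.11

E[u] = 0.75·ln(171000) + 0.25·ln(30000) = 9.0371 + 2.5772 = 11.6143
CE = e^11.6143 ≈ 110669.11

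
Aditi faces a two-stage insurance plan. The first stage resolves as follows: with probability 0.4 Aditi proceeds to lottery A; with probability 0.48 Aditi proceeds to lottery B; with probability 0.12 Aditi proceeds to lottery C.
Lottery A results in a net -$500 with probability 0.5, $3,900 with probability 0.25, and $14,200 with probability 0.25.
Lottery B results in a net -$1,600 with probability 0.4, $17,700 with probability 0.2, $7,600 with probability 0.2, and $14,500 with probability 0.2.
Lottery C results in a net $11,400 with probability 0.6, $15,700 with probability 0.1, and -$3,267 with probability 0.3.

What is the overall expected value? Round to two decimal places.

$6,115.19

EV(A) = 0.5 × (-500) + 0.25 × 3900 + 0.25 × 14200 = -250 + 975 + 3550 = 4275
EV(B) = 0.4 × (-1600) + 0.2 × 17700 + 0.2 × 7600 + 0.2 × 14500 = -640 + 3540 + 1520 + 2900 = 7320
EV(C) = 0.6 × 11400 + 0.1 × 15700 + 0.3 × (-3267) = 6840 + 1570 − 980.1 = 7429.9
Overall = 0.4 × 4275 + 0.48 × 7320 + 0.12 × 7429.9 = 1710 + 3513.6 + 891.588 = 6115.188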